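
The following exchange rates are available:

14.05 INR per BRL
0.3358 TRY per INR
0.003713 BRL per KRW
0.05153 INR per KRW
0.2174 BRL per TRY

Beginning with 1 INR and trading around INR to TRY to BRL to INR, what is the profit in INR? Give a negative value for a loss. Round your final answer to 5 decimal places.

1 INR × 0.3358 = 0.3358 TRY
0.3358 TRY × 0.2174 = 0.07300292 BRL
0.07300292 BRL × 14.05 = 1.025691026 INR
Net change: 1.025691026 − 1 = 0.025691026 INR

0.02569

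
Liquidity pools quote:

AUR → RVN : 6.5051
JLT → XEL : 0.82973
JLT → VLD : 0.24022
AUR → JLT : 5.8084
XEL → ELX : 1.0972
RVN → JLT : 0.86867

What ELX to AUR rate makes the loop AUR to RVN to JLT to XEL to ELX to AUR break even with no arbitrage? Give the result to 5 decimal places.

Known legs of the cycle: 6.5051 × 0.86867 × 0.82973 × 1.0972 = 5.144360467060867052
For no arbitrage the full-cycle product must be 1, so the missing rate is 1 / 5.144360467060867052 ≈ 0.1943876.

0.19439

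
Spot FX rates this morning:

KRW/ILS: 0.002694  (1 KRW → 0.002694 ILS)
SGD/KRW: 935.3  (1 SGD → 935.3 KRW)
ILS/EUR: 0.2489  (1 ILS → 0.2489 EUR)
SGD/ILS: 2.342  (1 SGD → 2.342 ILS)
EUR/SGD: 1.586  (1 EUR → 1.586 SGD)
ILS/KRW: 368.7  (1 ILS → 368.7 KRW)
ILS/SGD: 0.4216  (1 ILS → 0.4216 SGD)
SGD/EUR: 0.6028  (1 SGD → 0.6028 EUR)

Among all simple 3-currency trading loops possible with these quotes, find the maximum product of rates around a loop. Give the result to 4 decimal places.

ILS→SGD→KRW→ILS: 0.4216 × 935.3 × 0.002694 = 1.06230
ILS→EUR→SGD→ILS: 0.2489 × 1.586 × 2.342 = 0.92452
Maximum is ILS→SGD→KRW→ILS at 1.0623; arbitrage exists.

1.0623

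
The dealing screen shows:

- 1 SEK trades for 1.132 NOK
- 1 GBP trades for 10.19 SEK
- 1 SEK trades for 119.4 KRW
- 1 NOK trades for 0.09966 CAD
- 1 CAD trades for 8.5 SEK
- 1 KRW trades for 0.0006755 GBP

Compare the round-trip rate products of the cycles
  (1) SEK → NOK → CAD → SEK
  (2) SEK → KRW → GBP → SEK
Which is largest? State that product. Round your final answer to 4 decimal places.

(1) 1.132 × 0.09966 × 8.5 = 0.95893
(2) 119.4 × 0.0006755 × 10.19 = 0.82187
Highest is cycle (1) at 0.9589 (≤1, no arbitrage).

0.9589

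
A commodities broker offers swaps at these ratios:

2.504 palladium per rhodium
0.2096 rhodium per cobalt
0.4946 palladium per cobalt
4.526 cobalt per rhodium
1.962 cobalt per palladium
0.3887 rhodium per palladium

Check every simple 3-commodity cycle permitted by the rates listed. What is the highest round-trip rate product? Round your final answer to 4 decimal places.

palladium→cobalt→rhodium→palladium: 1.962 × 0.2096 × 2.504 = 1.02973
palladium→rhodium→cobalt→palladium: 0.3887 × 4.526 × 0.4946 = 0.87013
Maximum is palladium→cobalt→rhodium→palladium at 1.0297; arbitrage exists.

1.0297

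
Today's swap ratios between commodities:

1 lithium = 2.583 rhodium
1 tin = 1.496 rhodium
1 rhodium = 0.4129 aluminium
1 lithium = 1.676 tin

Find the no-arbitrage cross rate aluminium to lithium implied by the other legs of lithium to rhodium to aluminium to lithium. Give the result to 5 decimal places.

0.93763

Known legs of the cycle: 2.583 × 0.4129 = 1.0665207
For no arbitrage the full-cycle product must be 1, so the missing rate is 1 / 1.0665207 ≈ 0.9376283.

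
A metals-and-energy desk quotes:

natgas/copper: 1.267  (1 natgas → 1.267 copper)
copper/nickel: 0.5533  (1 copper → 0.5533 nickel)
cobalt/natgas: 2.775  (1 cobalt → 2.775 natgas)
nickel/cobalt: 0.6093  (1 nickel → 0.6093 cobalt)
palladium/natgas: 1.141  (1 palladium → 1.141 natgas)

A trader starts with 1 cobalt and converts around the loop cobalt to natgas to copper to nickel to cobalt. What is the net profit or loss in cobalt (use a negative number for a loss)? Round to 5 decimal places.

0.18531

1 cobalt × 2.775 = 2.775 natgas
2.775 natgas × 1.267 = 3.515925 copper
3.515925 copper × 0.5533 = 1.9453613025 nickel
1.9453613025 nickel × 0.6093 = 1.18530864161325 cobalt
Net change: 1.18530864161325 − 1 = 0.18530864161325 cobalt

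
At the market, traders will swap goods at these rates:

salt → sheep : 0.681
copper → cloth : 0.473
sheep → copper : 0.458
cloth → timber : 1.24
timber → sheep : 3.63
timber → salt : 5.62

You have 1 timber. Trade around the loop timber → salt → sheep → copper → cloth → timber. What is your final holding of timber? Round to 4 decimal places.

1.0281

1 timber × 5.62 = 5.62 salt
5.62 salt × 0.681 = 3.82722 sheep
3.82722 sheep × 0.458 = 1.75286676 copper
1.75286676 copper × 0.473 = 0.82910597748 cloth
0.82910597748 cloth × 1.24 = 1.0280914120752 timber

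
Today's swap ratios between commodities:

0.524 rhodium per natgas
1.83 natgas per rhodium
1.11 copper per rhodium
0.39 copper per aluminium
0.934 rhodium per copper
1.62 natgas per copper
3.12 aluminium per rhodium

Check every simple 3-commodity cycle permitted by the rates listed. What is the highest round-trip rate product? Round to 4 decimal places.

1.1365

rhodium→aluminium→copper→rhodium: 3.12 × 0.39 × 0.934 = 1.13649
rhodium→copper→natgas→rhodium: 1.11 × 1.62 × 0.524 = 0.94226
Maximum is rhodium→aluminium→copper→rhodium at 1.1365; arbitrage exists.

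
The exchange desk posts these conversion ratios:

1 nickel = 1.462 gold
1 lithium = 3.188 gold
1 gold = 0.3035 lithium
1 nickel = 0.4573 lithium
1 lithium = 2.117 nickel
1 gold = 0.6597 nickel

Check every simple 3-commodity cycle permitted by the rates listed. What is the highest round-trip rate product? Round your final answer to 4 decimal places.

0.9618

lithium→gold→nickel→lithium: 3.188 × 0.6597 × 0.4573 = 0.96176
lithium→nickel→gold→lithium: 2.117 × 1.462 × 0.3035 = 0.93935
Maximum is lithium→gold→nickel→lithium at 0.9618; no arbitrage — every cycle loses value.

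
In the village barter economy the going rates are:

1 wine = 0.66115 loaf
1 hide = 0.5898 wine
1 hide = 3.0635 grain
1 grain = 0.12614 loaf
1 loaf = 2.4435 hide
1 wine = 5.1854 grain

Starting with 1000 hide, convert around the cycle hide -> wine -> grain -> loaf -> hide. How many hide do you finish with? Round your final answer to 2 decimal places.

1000 hide × 0.5898 = 589.8 wine
589.8 wine × 5.1854 = 3058.34892 grain
3058.34892 grain × 0.12614 = 385.7801327688 loaf
385.7801327688 loaf × 2.4435 = 942.6537544205628 hide

942.65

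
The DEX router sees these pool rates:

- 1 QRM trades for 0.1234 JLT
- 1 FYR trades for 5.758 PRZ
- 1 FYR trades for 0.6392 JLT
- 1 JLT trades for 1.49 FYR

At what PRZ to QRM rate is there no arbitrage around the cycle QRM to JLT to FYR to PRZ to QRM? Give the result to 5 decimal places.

0.94455

Known legs of the cycle: 0.1234 × 1.49 × 5.758 = 1.058700428
For no arbitrage the full-cycle product must be 1, so the missing rate is 1 / 1.058700428 ≈ 0.9445543.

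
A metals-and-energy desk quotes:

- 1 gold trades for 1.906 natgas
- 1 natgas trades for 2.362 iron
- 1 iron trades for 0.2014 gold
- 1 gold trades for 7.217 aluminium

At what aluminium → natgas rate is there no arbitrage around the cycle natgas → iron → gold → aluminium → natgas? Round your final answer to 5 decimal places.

0.29128

Known legs of the cycle: 2.362 × 0.2014 × 7.217 = 3.4331759756
For no arbitrage the full-cycle product must be 1, so the missing rate is 1 / 3.4331759756 ≈ 0.2912755.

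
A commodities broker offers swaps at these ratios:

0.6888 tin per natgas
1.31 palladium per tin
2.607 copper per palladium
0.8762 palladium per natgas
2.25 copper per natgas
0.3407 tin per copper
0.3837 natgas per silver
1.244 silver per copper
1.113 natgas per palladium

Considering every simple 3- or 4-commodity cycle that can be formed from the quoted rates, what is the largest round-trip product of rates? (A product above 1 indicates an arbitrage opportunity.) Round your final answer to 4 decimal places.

palladium→copper→tin→palladium: 2.607 × 0.3407 × 1.31 = 1.16355
palladium→natgas→copper→tin→palladium: 1.113 × 2.25 × 0.3407 × 1.31 = 1.11769
palladium→copper→silver→natgas→palladium: 2.607 × 1.244 × 0.3837 × 0.8762 = 1.09033
copper→silver→natgas→copper: 1.244 × 0.3837 × 2.25 = 1.07398
palladium→natgas→tin→palladium: 1.113 × 0.6888 × 1.31 = 1.00429
Maximum is palladium→copper→tin→palladium at 1.1635; arbitrage exists.

1.1635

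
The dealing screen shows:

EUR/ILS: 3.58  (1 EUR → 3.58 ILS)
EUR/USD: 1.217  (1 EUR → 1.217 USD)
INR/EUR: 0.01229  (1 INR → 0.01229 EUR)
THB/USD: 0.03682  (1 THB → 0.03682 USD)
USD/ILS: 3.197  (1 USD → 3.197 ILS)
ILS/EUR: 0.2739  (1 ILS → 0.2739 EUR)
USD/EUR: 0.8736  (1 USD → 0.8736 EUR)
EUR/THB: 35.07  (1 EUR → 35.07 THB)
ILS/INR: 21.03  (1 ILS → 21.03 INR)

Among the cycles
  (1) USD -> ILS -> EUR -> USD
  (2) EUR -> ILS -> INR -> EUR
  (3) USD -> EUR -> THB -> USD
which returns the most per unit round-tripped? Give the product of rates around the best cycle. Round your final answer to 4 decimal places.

1.1281

(1) 3.197 × 0.2739 × 1.217 = 1.06568
(2) 3.58 × 21.03 × 0.01229 = 0.92528
(3) 0.8736 × 35.07 × 0.03682 = 1.12806
Highest is cycle (3) at 1.1281 (>1, arbitrage).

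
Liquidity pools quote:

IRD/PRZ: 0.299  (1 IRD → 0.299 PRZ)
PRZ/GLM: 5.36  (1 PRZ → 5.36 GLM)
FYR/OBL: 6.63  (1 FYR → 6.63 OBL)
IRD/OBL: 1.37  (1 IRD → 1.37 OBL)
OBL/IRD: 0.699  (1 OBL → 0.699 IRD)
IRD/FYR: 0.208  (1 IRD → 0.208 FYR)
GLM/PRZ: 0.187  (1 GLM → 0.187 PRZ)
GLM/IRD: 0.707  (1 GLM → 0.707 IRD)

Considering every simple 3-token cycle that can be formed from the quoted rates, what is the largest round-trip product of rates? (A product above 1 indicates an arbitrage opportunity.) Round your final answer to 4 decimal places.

PRZ→GLM→IRD→PRZ: 5.36 × 0.707 × 0.299 = 1.13307
OBL→IRD→FYR→OBL: 0.699 × 0.208 × 6.63 = 0.96395
Maximum is PRZ→GLM→IRD→PRZ at 1.1331; arbitrage exists.

1.1331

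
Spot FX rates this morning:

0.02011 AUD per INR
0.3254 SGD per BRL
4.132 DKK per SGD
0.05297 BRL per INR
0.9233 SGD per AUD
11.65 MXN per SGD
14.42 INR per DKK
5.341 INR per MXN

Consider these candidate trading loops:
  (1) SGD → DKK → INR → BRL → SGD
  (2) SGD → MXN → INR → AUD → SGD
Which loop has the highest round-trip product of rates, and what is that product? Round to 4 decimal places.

1.1553

(1) 4.132 × 14.42 × 0.05297 × 0.3254 = 1.02701
(2) 11.65 × 5.341 × 0.02011 × 0.9233 = 1.15532
Highest is cycle (2) at 1.1553 (>1, arbitrage).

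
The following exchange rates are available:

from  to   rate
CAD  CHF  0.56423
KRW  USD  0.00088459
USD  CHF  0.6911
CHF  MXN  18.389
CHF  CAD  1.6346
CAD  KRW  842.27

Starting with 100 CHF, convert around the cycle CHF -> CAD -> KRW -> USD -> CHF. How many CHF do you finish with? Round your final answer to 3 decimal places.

100 CHF × 1.6346 = 163.46 CAD
163.46 CAD × 842.27 = 137677.4542 KRW
137677.4542 KRW × 0.00088459 = 121.788099210778 USD
121.788099210778 USD × 0.6911 = 84.1677553645686758 CHF

84.168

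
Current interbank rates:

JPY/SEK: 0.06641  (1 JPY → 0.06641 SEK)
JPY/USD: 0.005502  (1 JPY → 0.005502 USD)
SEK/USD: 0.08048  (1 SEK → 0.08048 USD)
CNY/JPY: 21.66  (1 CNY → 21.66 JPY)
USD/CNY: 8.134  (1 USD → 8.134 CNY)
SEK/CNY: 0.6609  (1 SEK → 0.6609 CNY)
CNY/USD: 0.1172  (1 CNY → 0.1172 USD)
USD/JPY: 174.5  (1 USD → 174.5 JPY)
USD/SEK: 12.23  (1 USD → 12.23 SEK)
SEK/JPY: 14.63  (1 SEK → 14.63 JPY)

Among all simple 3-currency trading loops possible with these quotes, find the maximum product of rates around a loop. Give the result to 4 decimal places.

0.9844

JPY→USD→SEK→JPY: 0.005502 × 12.23 × 14.63 = 0.98444
JPY→USD→CNY→JPY: 0.005502 × 8.134 × 21.66 = 0.96936
JPY→SEK→CNY→JPY: 0.06641 × 0.6609 × 21.66 = 0.95067
CNY→USD→SEK→CNY: 0.1172 × 12.23 × 0.6609 = 0.94730
JPY→SEK→USD→JPY: 0.06641 × 0.08048 × 174.5 = 0.93265
Maximum is JPY→USD→SEK→JPY at 0.9844; no arbitrage — every cycle loses value.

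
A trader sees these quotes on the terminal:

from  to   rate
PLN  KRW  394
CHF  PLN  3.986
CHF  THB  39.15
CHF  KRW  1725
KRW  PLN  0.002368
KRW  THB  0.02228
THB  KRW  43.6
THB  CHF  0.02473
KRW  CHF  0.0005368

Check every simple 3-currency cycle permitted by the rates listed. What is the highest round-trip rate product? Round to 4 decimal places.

0.9504

CHF→KRW→THB→CHF: 1725 × 0.02228 × 0.02473 = 0.95045
CHF→THB→KRW→CHF: 39.15 × 43.6 × 0.0005368 = 0.91629
CHF→PLN→KRW→CHF: 3.986 × 394 × 0.0005368 = 0.84304
Maximum is CHF→KRW→THB→CHF at 0.9504; no arbitrage — every cycle loses value.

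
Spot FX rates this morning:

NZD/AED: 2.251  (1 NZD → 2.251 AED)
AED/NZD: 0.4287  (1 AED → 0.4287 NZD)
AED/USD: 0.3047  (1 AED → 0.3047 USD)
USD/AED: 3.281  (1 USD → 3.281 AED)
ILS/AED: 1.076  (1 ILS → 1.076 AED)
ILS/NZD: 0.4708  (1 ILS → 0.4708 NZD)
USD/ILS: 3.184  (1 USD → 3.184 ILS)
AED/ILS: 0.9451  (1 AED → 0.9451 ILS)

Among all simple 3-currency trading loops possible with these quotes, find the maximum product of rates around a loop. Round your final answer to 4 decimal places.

1.0439

USD→ILS→AED→USD: 3.184 × 1.076 × 0.3047 = 1.04390
NZD→AED→ILS→NZD: 2.251 × 0.9451 × 0.4708 = 1.00159
Maximum is USD→ILS→AED→USD at 1.0439; arbitrage exists.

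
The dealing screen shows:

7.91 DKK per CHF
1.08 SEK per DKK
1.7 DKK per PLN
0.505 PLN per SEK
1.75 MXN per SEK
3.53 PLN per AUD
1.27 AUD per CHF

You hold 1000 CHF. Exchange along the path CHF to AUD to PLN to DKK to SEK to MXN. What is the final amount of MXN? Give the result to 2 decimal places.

14404.20

1000 CHF × 1.27 = 1270 AUD
1270 AUD × 3.53 = 4483.1 PLN
4483.1 PLN × 1.7 = 7621.27 DKK
7621.27 DKK × 1.08 = 8230.9716 SEK
8230.9716 SEK × 1.75 = 14404.2003 MXN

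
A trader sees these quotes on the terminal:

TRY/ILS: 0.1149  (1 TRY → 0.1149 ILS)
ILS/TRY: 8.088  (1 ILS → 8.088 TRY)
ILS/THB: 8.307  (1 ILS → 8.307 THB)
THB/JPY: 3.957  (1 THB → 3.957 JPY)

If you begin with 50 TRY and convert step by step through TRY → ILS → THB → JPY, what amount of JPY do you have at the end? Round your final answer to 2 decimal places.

188.84

50 TRY × 0.1149 = 5.745 ILS
5.745 ILS × 8.307 = 47.723715 THB
47.723715 THB × 3.957 = 188.842740255 JPY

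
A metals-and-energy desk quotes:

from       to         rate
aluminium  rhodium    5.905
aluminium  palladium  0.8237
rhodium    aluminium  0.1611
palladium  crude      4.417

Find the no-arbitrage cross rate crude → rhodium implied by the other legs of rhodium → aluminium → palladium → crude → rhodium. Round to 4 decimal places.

Known legs of the cycle: 0.1611 × 0.8237 × 4.417 = 0.58612737519
For no arbitrage the full-cycle product must be 1, so the missing rate is 1 / 0.58612737519 ≈ 1.706114.

1.7061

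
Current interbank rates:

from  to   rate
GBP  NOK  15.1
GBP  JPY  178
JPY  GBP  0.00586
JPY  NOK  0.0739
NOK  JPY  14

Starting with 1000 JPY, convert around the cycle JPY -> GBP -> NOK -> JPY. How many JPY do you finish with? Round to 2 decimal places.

1000 JPY × 0.00586 = 5.86 GBP
5.86 GBP × 15.1 = 88.486 NOK
88.486 NOK × 14 = 1238.804 JPY

1238.80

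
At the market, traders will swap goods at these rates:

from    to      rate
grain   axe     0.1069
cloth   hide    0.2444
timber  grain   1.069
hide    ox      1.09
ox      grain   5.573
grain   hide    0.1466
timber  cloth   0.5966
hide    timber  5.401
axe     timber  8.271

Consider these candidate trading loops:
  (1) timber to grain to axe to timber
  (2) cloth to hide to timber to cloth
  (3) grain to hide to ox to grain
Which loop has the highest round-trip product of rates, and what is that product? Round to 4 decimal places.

0.9452

(1) 1.069 × 0.1069 × 8.271 = 0.94518
(2) 0.2444 × 5.401 × 0.5966 = 0.78751
(3) 0.1466 × 1.09 × 5.573 = 0.89053
Highest is cycle (1) at 0.9452 (≤1, no arbitrage).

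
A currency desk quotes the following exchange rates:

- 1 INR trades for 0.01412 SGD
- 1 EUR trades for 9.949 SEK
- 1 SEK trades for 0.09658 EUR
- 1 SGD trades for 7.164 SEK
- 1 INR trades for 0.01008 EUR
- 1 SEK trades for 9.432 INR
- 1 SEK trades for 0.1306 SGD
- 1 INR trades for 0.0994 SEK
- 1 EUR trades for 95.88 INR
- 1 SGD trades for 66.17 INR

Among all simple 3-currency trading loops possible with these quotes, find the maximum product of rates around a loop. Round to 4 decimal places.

INR→SGD→SEK→INR: 0.01412 × 7.164 × 9.432 = 0.95410
INR→EUR→SEK→INR: 0.01008 × 9.949 × 9.432 = 0.94590
INR→SEK→EUR→INR: 0.0994 × 0.09658 × 95.88 = 0.92045
INR→SEK→SGD→INR: 0.0994 × 0.1306 × 66.17 = 0.85900
Maximum is INR→SGD→SEK→INR at 0.9541; no arbitrage — every cycle loses value.

0.9541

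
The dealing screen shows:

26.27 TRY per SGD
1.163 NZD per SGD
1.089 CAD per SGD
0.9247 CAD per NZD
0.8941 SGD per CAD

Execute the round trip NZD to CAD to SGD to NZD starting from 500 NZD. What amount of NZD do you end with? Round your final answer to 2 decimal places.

500 NZD × 0.9247 = 462.35 CAD
462.35 CAD × 0.8941 = 413.387135 SGD
413.387135 SGD × 1.163 = 480.769238005 NZD

480.77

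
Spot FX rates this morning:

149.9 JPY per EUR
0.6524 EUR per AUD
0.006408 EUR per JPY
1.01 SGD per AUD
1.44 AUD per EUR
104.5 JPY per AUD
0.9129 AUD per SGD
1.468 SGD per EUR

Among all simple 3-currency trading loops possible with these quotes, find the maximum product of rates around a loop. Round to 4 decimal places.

0.9643

AUD→JPY→EUR→AUD: 104.5 × 0.006408 × 1.44 = 0.96428
SGD→AUD→EUR→SGD: 0.9129 × 0.6524 × 1.468 = 0.87431
Maximum is AUD→JPY→EUR→AUD at 0.9643; no arbitrage — every cycle loses value.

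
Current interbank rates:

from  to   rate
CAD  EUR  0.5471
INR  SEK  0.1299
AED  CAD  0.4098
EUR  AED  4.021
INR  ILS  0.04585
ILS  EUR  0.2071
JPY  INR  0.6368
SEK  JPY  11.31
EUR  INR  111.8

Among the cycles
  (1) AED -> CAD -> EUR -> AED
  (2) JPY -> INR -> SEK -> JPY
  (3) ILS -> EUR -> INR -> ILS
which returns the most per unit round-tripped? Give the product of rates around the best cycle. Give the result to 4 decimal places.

(1) 0.4098 × 0.5471 × 4.021 = 0.90151
(2) 0.6368 × 0.1299 × 11.31 = 0.93557
(3) 0.2071 × 111.8 × 0.04585 = 1.06160
Highest is cycle (3) at 1.0616 (>1, arbitrage).

1.0616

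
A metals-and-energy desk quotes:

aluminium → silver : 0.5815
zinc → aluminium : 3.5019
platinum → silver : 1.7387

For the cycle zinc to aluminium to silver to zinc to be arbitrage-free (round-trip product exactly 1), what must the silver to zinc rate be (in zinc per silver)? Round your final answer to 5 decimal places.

Known legs of the cycle: 3.5019 × 0.5815 = 2.03635485
For no arbitrage the full-cycle product must be 1, so the missing rate is 1 / 2.03635485 ≈ 0.4910735.

0.49107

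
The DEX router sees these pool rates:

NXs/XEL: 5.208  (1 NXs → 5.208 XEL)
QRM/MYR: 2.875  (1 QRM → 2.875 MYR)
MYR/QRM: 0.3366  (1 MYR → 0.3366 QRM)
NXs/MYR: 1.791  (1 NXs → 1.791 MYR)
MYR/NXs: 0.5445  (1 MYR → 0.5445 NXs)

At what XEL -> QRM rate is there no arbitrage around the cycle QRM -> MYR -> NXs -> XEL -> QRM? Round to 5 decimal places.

Known legs of the cycle: 2.875 × 0.5445 × 5.208 = 8.1527985
For no arbitrage the full-cycle product must be 1, so the missing rate is 1 / 8.1527985 ≈ 0.1226573.

0.12266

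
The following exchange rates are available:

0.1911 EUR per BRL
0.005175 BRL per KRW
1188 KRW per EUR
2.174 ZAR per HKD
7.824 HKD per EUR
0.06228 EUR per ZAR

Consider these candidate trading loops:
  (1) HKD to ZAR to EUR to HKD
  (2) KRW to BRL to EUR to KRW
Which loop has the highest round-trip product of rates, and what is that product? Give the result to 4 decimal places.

1.1749

(1) 2.174 × 0.06228 × 7.824 = 1.05934
(2) 0.005175 × 0.1911 × 1188 = 1.17486
Highest is cycle (2) at 1.1749 (>1, arbitrage).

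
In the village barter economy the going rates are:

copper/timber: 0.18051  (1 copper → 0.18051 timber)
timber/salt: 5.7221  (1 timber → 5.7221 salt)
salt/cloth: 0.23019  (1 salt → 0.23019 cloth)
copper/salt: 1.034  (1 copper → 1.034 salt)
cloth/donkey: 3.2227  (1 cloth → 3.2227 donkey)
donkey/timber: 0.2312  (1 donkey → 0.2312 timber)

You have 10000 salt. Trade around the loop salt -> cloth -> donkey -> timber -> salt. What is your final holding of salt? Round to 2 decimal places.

10000 salt × 0.23019 = 2301.9 cloth
2301.9 cloth × 3.2227 = 7418.33313 donkey
7418.33313 donkey × 0.2312 = 1715.118619656 timber
1715.118619656 timber × 5.7221 = 9814.0802535335976 salt

9814.08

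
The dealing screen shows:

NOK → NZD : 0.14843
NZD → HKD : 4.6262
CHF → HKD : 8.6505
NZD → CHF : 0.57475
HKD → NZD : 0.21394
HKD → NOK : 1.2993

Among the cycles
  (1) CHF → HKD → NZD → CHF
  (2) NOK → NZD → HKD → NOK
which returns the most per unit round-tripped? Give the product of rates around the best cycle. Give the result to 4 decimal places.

1.0637

(1) 8.6505 × 0.21394 × 0.57475 = 1.06368
(2) 0.14843 × 4.6262 × 1.2993 = 0.89219
Highest is cycle (1) at 1.0637 (>1, arbitrage).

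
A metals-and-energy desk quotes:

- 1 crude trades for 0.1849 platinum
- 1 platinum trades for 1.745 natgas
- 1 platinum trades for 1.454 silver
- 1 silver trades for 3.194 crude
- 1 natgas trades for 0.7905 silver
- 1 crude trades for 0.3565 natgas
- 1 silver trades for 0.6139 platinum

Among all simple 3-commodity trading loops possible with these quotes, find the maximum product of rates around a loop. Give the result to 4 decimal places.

natgas→silver→crude→natgas: 0.7905 × 3.194 × 0.3565 = 0.90011
silver→crude→platinum→silver: 3.194 × 0.1849 × 1.454 = 0.85869
natgas→silver→platinum→natgas: 0.7905 × 0.6139 × 1.745 = 0.84683
Maximum is natgas→silver→crude→natgas at 0.9001; no arbitrage — every cycle loses value.

0.9001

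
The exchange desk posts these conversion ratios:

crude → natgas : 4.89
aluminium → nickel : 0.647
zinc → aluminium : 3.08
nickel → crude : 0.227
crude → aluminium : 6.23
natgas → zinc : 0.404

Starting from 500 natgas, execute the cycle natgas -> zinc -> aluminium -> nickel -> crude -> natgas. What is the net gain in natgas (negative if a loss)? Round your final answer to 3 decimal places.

-53.171

500 natgas × 0.404 = 202 zinc
202 zinc × 3.08 = 622.16 aluminium
622.16 aluminium × 0.647 = 402.53752 nickel
402.53752 nickel × 0.227 = 91.37601704 crude
91.37601704 crude × 4.89 = 446.8287233256 natgas
Net change: 446.8287233256 − 500 = -53.1712766744 natgas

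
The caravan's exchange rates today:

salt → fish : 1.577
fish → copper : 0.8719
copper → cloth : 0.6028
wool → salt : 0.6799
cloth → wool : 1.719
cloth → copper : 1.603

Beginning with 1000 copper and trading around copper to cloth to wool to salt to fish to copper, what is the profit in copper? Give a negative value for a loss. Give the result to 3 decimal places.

-31.293

1000 copper × 0.6028 = 602.8 cloth
602.8 cloth × 1.719 = 1036.2132 wool
1036.2132 wool × 0.6799 = 704.52135468 salt
704.52135468 salt × 1.577 = 1111.03017633036 fish
1111.03017633036 fish × 0.8719 = 968.707210742440884 copper
Net change: 968.707210742440884 − 1000 = -31.292789257559116 copper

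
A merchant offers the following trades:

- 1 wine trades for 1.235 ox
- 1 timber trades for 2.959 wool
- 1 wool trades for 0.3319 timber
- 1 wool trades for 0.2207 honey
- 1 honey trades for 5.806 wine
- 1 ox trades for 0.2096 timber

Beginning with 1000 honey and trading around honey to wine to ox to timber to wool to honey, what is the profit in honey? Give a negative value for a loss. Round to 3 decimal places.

-18.517

1000 honey × 5.806 = 5806 wine
5806 wine × 1.235 = 7170.41 ox
7170.41 ox × 0.2096 = 1502.917936 timber
1502.917936 timber × 2.959 = 4447.134172624 wool
4447.134172624 wool × 0.2207 = 981.4825118981168 honey
Net change: 981.4825118981168 − 1000 = -18.5174881018832 honey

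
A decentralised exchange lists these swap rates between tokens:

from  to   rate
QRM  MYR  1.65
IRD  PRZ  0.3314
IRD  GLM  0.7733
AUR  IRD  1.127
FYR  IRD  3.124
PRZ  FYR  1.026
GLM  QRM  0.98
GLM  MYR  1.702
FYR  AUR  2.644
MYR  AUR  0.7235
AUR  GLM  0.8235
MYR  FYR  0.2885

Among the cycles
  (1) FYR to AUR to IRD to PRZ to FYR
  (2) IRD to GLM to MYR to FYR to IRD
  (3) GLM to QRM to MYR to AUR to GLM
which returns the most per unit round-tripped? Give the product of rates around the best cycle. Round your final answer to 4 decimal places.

1.1862

(1) 2.644 × 1.127 × 0.3314 × 1.026 = 1.01318
(2) 0.7733 × 1.702 × 0.2885 × 3.124 = 1.18622
(3) 0.98 × 1.65 × 0.7235 × 0.8235 = 0.96341
Highest is cycle (2) at 1.1862 (>1, arbitrage).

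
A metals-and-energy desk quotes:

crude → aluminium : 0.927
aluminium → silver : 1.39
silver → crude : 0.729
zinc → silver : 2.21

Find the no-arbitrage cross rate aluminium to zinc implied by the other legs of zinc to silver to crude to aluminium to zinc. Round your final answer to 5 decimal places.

0.66958

Known legs of the cycle: 2.21 × 0.729 × 0.927 = 1.49348043
For no arbitrage the full-cycle product must be 1, so the missing rate is 1 / 1.49348043 ≈ 0.6695769.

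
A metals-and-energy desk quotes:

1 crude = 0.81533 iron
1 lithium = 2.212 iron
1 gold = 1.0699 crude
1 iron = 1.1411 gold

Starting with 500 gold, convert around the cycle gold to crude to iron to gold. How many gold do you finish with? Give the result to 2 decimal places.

497.70

500 gold × 1.0699 = 534.95 crude
534.95 crude × 0.81533 = 436.1607835 iron
436.1607835 iron × 1.1411 = 497.70307005185 gold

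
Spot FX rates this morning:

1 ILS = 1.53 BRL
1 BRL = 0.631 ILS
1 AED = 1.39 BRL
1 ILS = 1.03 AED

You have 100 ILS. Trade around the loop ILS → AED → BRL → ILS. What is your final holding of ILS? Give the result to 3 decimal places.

100 ILS × 1.03 = 103 AED
103 AED × 1.39 = 143.17 BRL
143.17 BRL × 0.631 = 90.34027 ILS

90.340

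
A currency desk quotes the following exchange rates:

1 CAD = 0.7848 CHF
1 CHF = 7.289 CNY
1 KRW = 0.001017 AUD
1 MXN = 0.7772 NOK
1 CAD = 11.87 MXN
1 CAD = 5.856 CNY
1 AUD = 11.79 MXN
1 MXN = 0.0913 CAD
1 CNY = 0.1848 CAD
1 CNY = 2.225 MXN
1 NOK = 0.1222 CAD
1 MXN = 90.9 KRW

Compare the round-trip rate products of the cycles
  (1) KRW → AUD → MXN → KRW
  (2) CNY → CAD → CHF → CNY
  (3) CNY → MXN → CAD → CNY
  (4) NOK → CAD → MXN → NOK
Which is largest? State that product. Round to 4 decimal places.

(1) 0.001017 × 11.79 × 90.9 = 1.08993
(2) 0.1848 × 0.7848 × 7.289 = 1.05713
(3) 2.225 × 0.0913 × 5.856 = 1.18960
(4) 0.1222 × 11.87 × 0.7772 = 1.12734
Highest is cycle (3) at 1.1896 (>1, arbitrage).

1.1896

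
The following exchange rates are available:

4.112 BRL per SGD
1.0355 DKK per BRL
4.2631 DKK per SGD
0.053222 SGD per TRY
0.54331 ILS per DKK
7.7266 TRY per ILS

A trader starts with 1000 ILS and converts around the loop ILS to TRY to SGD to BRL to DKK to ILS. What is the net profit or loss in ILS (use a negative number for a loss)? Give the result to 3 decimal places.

1000 ILS × 7.7266 = 7726.6 TRY
7726.6 TRY × 0.053222 = 411.2251052 SGD
411.2251052 SGD × 4.112 = 1690.9576325824 BRL
1690.9576325824 BRL × 1.0355 = 1750.9866285390752 DKK
1750.9866285390752 DKK × 0.54331 = 951.328545151564946912 ILS
Net change: 951.328545151564946912 − 1000 = -48.671454848435053088 ILS

-48.671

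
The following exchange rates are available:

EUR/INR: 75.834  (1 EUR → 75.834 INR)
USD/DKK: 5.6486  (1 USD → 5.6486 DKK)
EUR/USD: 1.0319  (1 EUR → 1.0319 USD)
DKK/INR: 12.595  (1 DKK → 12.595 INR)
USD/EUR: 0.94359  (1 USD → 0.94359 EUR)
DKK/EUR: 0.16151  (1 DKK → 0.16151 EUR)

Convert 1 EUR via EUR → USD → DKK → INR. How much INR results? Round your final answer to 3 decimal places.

1 EUR × 1.0319 = 1.0319 USD
1.0319 USD × 5.6486 = 5.82879034 DKK
5.82879034 DKK × 12.595 = 73.4136143323 INR

73.414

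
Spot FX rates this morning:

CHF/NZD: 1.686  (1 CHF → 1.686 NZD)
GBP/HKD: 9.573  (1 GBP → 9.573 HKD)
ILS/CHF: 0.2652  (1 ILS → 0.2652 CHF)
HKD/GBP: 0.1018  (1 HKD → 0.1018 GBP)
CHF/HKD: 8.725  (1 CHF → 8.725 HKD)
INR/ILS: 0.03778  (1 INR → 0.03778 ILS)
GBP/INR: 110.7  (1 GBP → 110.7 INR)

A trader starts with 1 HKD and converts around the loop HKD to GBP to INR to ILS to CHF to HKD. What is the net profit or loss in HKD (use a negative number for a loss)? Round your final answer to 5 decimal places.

1 HKD × 0.1018 = 0.1018 GBP
0.1018 GBP × 110.7 = 11.26926 INR
11.26926 INR × 0.03778 = 0.4257526428 ILS
0.4257526428 ILS × 0.2652 = 0.11290960087056 CHF
0.11290960087056 CHF × 8.725 = 0.985136267595636 HKD
Net change: 0.985136267595636 − 1 = -0.014863732404364 HKD

-0.01486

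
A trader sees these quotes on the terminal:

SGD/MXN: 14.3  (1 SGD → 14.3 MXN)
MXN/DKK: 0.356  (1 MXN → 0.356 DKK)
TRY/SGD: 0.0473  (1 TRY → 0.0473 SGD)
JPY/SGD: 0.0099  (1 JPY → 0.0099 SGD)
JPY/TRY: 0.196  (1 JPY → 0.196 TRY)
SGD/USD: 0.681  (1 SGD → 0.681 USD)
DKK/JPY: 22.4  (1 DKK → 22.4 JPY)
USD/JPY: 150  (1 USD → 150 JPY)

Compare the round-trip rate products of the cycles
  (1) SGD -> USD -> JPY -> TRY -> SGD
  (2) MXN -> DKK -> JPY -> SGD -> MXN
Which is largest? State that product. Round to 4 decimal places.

(1) 0.681 × 150 × 0.196 × 0.0473 = 0.94701
(2) 0.356 × 22.4 × 0.0099 × 14.3 = 1.12894
Highest is cycle (2) at 1.1289 (>1, arbitrage).

1.1289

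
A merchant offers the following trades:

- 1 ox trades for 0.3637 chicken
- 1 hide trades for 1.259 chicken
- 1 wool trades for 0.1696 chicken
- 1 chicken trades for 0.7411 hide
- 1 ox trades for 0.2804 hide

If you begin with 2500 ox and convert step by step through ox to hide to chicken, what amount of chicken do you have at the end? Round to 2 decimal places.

882.56

2500 ox × 0.2804 = 701 hide
701 hide × 1.259 = 882.559 chicken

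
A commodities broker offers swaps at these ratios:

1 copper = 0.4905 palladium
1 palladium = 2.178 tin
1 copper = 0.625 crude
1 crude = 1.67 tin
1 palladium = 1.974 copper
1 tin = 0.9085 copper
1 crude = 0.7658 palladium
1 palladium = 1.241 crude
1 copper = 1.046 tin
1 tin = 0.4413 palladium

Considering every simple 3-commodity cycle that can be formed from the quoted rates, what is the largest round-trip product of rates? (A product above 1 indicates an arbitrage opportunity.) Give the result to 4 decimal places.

palladium→tin→copper→palladium: 2.178 × 0.9085 × 0.4905 = 0.97056
copper→crude→tin→copper: 0.625 × 1.67 × 0.9085 = 0.94825
palladium→copper→crude→palladium: 1.974 × 0.625 × 0.7658 = 0.94481
palladium→crude→tin→palladium: 1.241 × 1.67 × 0.4413 = 0.91458
palladium→copper→tin→palladium: 1.974 × 1.046 × 0.4413 = 0.91120
Maximum is palladium→tin→copper→palladium at 0.9706; no arbitrage — every cycle loses value.

0.9706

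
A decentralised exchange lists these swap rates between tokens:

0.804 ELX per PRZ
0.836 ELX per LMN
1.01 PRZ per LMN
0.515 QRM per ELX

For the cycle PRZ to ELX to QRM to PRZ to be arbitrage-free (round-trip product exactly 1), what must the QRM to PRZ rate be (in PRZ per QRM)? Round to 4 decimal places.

Known legs of the cycle: 0.804 × 0.515 = 0.41406
For no arbitrage the full-cycle product must be 1, so the missing rate is 1 / 0.41406 ≈ 2.415109.

2.4151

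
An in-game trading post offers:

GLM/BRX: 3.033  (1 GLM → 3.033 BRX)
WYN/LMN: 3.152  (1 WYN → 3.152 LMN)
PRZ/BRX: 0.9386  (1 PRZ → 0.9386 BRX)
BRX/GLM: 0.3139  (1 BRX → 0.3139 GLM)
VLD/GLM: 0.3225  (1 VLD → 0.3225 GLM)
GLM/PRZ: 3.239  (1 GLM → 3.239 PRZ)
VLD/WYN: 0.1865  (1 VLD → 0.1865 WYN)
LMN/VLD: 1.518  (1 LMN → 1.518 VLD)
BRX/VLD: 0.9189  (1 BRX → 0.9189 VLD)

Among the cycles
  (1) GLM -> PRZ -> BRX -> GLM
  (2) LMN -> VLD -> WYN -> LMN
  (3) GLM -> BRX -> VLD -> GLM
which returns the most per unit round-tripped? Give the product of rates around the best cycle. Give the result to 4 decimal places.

0.9543

(1) 3.239 × 0.9386 × 0.3139 = 0.95430
(2) 1.518 × 0.1865 × 3.152 = 0.89235
(3) 3.033 × 0.9189 × 0.3225 = 0.89882
Highest is cycle (1) at 0.9543 (≤1, no arbitrage).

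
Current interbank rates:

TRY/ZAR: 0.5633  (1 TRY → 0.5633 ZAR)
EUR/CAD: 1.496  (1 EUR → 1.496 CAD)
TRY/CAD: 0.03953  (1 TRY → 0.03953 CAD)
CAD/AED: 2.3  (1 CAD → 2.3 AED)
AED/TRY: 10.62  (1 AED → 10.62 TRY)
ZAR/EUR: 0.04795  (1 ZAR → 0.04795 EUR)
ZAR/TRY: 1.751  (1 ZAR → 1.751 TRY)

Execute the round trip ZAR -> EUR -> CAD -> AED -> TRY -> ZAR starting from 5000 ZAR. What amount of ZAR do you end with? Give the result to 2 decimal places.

4934.94

5000 ZAR × 0.04795 = 239.75 EUR
239.75 EUR × 1.496 = 358.666 CAD
358.666 CAD × 2.3 = 824.9318 AED
824.9318 AED × 10.62 = 8760.775716 TRY
8760.775716 TRY × 0.5633 = 4934.9449608228 ZAR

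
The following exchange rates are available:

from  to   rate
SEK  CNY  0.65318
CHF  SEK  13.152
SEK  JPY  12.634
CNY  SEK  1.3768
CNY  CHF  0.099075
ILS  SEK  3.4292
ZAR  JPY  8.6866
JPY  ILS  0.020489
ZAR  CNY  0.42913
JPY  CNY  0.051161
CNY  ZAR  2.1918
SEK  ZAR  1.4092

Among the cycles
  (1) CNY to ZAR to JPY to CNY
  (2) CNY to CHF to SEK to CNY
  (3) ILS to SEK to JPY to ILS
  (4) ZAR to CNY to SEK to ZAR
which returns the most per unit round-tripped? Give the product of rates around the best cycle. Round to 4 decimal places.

0.9741

(1) 2.1918 × 8.6866 × 0.051161 = 0.97407
(2) 0.099075 × 13.152 × 0.65318 = 0.85112
(3) 3.4292 × 12.634 × 0.020489 = 0.88768
(4) 0.42913 × 1.3768 × 1.4092 = 0.83259
Highest is cycle (1) at 0.9741 (≤1, no arbitrage).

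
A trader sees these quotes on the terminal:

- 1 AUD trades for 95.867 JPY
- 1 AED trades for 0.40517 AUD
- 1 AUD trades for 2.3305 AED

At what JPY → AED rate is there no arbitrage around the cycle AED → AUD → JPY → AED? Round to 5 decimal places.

0.02575

Known legs of the cycle: 0.40517 × 95.867 = 38.84243239
For no arbitrage the full-cycle product must be 1, so the missing rate is 1 / 38.84243239 ≈ 0.0257450.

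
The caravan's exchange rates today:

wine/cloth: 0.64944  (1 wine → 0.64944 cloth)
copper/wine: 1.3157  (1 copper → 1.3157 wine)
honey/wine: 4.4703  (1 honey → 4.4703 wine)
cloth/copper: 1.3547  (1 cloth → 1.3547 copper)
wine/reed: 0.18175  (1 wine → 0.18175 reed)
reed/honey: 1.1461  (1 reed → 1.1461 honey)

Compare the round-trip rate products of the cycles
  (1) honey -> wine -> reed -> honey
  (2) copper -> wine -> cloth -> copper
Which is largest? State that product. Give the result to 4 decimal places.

(1) 4.4703 × 0.18175 × 1.1461 = 0.93118
(2) 1.3157 × 0.64944 × 1.3547 = 1.15755
Highest is cycle (2) at 1.1575 (>1, arbitrage).

1.1575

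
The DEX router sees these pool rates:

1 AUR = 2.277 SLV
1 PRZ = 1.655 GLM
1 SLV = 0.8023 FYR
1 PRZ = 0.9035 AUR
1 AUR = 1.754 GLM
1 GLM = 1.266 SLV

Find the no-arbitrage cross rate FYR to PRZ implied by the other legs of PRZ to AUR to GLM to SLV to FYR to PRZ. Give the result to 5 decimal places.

0.62126

Known legs of the cycle: 0.9035 × 1.754 × 1.266 × 0.8023 = 1.6096381022202
For no arbitrage the full-cycle product must be 1, so the missing rate is 1 / 1.6096381022202 ≈ 0.6212577.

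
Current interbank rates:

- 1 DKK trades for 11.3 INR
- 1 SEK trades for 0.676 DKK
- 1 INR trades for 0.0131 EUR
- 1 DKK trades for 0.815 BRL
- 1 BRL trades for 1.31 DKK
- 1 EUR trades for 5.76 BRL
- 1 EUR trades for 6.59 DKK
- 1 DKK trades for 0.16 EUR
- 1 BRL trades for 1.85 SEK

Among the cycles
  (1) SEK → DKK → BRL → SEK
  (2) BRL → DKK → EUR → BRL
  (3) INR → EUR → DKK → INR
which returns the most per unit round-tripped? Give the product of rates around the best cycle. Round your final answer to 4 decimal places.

1.2073

(1) 0.676 × 0.815 × 1.85 = 1.01924
(2) 1.31 × 0.16 × 5.76 = 1.20730
(3) 0.0131 × 6.59 × 11.3 = 0.97552
Highest is cycle (2) at 1.2073 (>1, arbitrage).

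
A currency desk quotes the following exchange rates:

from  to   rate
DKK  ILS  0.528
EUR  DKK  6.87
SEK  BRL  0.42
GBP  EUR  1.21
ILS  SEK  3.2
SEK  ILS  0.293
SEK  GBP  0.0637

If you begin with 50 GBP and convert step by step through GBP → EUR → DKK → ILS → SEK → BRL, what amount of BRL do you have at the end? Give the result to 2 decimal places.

294.95

50 GBP × 1.21 = 60.5 EUR
60.5 EUR × 6.87 = 415.635 DKK
415.635 DKK × 0.528 = 219.45528 ILS
219.45528 ILS × 3.2 = 702.256896 SEK
702.256896 SEK × 0.42 = 294.94789632 BRL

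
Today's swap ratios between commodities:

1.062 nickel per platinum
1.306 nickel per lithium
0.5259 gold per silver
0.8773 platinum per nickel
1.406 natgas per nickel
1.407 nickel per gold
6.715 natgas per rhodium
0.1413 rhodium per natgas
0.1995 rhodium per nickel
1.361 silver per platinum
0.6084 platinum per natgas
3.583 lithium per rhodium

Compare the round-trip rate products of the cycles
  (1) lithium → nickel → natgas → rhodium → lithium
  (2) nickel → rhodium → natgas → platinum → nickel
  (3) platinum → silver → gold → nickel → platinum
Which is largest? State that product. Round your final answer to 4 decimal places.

(1) 1.306 × 1.406 × 0.1413 × 3.583 = 0.92965
(2) 0.1995 × 6.715 × 0.6084 × 1.062 = 0.86557
(3) 1.361 × 0.5259 × 1.407 × 0.8773 = 0.88349
Highest is cycle (1) at 0.9296 (≤1, no arbitrage).

0.9296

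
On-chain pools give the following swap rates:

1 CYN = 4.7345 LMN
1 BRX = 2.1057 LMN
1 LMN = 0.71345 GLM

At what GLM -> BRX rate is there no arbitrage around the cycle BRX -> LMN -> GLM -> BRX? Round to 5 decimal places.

0.66564

Known legs of the cycle: 2.1057 × 0.71345 = 1.502311665
For no arbitrage the full-cycle product must be 1, so the missing rate is 1 / 1.502311665 ≈ 0.6656408.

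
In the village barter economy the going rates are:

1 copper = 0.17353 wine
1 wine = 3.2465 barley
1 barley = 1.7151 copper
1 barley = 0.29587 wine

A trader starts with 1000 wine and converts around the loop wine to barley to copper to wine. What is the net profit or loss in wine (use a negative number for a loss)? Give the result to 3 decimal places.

1000 wine × 3.2465 = 3246.5 barley
3246.5 barley × 1.7151 = 5568.07215 copper
5568.07215 copper × 0.17353 = 966.2275601895 wine
Net change: 966.2275601895 − 1000 = -33.7724398105 wine

-33.772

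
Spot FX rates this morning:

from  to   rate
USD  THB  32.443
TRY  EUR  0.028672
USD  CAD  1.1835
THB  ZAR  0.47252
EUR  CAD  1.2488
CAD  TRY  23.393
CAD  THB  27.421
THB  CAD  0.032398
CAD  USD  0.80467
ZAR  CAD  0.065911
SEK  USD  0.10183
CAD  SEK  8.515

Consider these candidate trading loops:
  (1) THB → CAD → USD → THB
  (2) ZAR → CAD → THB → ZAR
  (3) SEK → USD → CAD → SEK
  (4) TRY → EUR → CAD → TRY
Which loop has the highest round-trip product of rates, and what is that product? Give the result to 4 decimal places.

(1) 0.032398 × 0.80467 × 32.443 = 0.84578
(2) 0.065911 × 27.421 × 0.47252 = 0.85401
(3) 0.10183 × 1.1835 × 8.515 = 1.02619
(4) 0.028672 × 1.2488 × 23.393 = 0.83760
Highest is cycle (3) at 1.0262 (>1, arbitrage).

1.0262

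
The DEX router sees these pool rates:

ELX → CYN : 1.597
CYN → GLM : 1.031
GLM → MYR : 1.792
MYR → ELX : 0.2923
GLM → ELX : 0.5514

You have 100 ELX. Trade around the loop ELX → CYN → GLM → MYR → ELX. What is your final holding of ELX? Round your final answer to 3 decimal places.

86.244

100 ELX × 1.597 = 159.7 CYN
159.7 CYN × 1.031 = 164.6507 GLM
164.6507 GLM × 1.792 = 295.0540544 MYR
295.0540544 MYR × 0.2923 = 86.24430010112 ELX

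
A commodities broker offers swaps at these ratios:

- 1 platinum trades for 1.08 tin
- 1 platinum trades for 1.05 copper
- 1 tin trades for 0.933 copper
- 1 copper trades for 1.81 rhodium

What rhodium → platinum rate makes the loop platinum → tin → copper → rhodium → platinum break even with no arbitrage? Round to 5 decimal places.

0.54830

Known legs of the cycle: 1.08 × 0.933 × 1.81 = 1.8238284
For no arbitrage the full-cycle product must be 1, so the missing rate is 1 / 1.8238284 ≈ 0.5482972.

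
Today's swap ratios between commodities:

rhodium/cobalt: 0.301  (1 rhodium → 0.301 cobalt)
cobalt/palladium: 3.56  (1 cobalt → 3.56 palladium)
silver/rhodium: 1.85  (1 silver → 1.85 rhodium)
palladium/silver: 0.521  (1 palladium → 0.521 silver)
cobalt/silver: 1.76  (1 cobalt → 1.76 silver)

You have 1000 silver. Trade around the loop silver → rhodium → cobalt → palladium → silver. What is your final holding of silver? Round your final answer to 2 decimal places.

1032.82

1000 silver × 1.85 = 1850 rhodium
1850 rhodium × 0.301 = 556.85 cobalt
556.85 cobalt × 3.56 = 1982.386 palladium
1982.386 palladium × 0.521 = 1032.823106 silver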